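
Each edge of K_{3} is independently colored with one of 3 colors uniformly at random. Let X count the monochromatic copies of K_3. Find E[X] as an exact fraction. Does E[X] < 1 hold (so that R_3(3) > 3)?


E[X] = C(3, 3) · 3^{1 − 3} = 1 · 3^{−2} = 1/9.
As a reduced fraction: E[X] = 1/9 ≈ 0.111.
Is E[X] < 1? YES.
Since E[X] < 1, there exists a 3-coloring of K_{3} with no monochromatic K_3; hence R_3(3) > 3.

E[X] = 1/9 ≈ 0.111; E[X] < 1, so R_3(3) > 3.


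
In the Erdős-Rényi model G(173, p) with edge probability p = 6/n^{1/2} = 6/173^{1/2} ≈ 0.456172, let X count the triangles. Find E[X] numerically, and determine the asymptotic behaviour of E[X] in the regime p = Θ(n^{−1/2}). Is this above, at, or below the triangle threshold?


Number of potential triangles: C(173, 3) = 848046.
Each occurs with probability p³ ≈ (0.456172)³ ≈ 9.49258723e-02.
By linearity: E[X] = C(173, 3)·p³ ≈ 848046 · 9.49258723e-02 ≈ 80501.506259.
Since α = 1/2 < 1, p = c/n^{1/2} ≫ 1/n is above the triangle threshold p ~ 1/n. Asymptotically E[X] ~ (c³/6)·n^{3(1−α)} = (6³/6)·n^{1.5} → ∞; triangles are abundant w.h.p.

E[X] ≈ 80501.506259; in regime p = Θ(1/n^{1/2}) E[X] diverges (above the triangle threshold p ~ 1/n).


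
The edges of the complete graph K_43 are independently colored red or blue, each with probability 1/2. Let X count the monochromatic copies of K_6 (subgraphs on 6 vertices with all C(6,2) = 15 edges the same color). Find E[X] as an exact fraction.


Let X = Σ_S X_S over the C(43, 6) = 6096454 subsets S of size 6, where X_S = 1 if the K_6 on S is monochromatic.
For a fixed S, the K_6 on S has C(6, 2) = 15 edges. P[all 15 edges red] = (1/2)^15, and likewise for blue, so P[monochromatic] = 2·(1/2)^15 = 2^{1 − 15} = 1/16384.
Summing: E[X] = C(43, 6) · 2^{1 − 15} = 6096454 · 1/16384 = 3048227/8192.
Numerically: E[X] ≈ 372.09802.

E[X] = C(43,6)·2^(1−C(6,2)) = 3048227/8192 ≈ 372.09802.


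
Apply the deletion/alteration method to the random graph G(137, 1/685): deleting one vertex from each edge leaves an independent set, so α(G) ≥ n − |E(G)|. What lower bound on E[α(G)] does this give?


E[|E(G)|] = C(137, 2)·p = 9316 · (1/685) = 68/5.
E[α(G)] ≥ n − E[|E(G)|] = 137 − 68/5 = 617/5.
Numerically: ≈ 123.400.
(This is only a lower bound; the true E[α(G)] may be larger.)

E[α(G)] ≥ 617/5 ≈ 123.400.


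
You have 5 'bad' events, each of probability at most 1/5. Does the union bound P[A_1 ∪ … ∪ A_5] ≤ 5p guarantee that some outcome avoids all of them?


Union bound: P[∪_{i=1}^{5} A_i] ≤ Σ_i P[A_i] ≤ 5·p = 5·(1/5) = 1.
Numerically: 1 ≈ 1.0000.
Is 1 < 1? NO.
Since the bound 1 is ≥ 1, the union bound is uninformative here; it does NOT by itself certify existence.

5·p = 1 ≈ 1.0000; existence NOT certified by the union bound.


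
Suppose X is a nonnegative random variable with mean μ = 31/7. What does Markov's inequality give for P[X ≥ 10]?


μ = E[X] = 31/7, a = 10.
Markov: P[X ≥ 10] ≤ μ/a = (31/7)/10 = 31/70.
Numerically: ≈ 0.443.
(Since a = 10 > μ = 4.429, the bound 31/70 is < 1 and informative.)

P[X ≥ 10] ≤ 31/70 ≈ 0.443.


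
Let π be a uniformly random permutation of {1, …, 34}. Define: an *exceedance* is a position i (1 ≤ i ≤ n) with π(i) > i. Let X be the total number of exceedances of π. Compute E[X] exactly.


Write X = Σ_{i=1}^{34} X_i, where X_i = 1_{π(i) > i}.
For each fixed i, π(i) is uniform over {1, …, 34} (marginal of a uniform permutation), so P[π(i) > i] = (n − i)/n. Summing: Σ_{i=1}^{34} (n − i)/n = (0 + 1 + … + 33)/34 = 34(34 − 1)/(2·34) = (34 − 1)/2.
Hence E[X] = Σ_{i=1}^{34} (34 − i)/34 = 33/2 ≈ 16.500.

E[X] = 33/2 = 16.500.


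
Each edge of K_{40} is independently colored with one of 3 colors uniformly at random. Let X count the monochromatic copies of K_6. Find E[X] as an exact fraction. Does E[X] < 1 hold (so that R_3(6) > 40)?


E[X] = C(40, 6) · 3^{1 − 15} = 3838380 · 3^{−14} = 3838380/4782969.
As a reduced fraction: E[X] = 1279460/1594323 ≈ 0.8025099.
Is E[X] < 1? YES.
Since E[X] < 1, there exists a 3-coloring of K_{40} with no monochromatic K_6; hence R_3(6) > 40.

E[X] = 1279460/1594323 ≈ 0.8025099; E[X] < 1, so R_3(6) > 40.


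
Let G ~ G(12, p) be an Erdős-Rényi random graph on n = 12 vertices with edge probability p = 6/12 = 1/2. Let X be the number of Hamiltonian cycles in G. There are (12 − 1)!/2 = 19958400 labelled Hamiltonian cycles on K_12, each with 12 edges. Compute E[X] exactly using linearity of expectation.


K_12 has (12 − 1)!/2 = 19958400 labelled Hamiltonian cycles.
For each such Hamiltonian cycle H, let X_H = 1 if all 12 edges of H are present in G. Then P[X_H = 1] = p^{12} = (1/2)^{12} = 1/4096.
Summing the indicators: E[X] = Σ_H E[X_H] = 19958400 · p^{12} = 19958400 · 1/4096 = 155925/32.
Numerically: E[X] ≈ 4.87e+03.

E[X] = 19958400 · (1/2)^{12} = 155925/32 ≈ 4.87e+03.


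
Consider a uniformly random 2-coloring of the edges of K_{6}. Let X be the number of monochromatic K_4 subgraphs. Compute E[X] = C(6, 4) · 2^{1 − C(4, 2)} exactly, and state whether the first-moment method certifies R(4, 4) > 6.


E[X] = C(6, 4) · 2^{1 − 6} = 15 · 2^{−5} = 15/32.
As a reduced fraction: E[X] = 15/32 ≈ 0.46875.
Is E[X] < 1? YES.
Since E[X] < 1, there exists a 2-coloring of K_{6} with no monochromatic K_4; hence R(4, 4) > 6.

E[X] = 15/32 ≈ 0.46875; E[X] < 1, so R(4, 4) > 6.


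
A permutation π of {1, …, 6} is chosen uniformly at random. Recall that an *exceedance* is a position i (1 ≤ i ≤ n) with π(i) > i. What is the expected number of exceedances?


Write X = Σ_{i=1}^{6} X_i, where X_i = 1_{π(i) > i}.
For each fixed i, π(i) is uniform over {1, …, 6} (marginal of a uniform permutation), so P[π(i) > i] = (n − i)/n. Summing: Σ_{i=1}^{6} (n − i)/n = (0 + 1 + … + 5)/6 = 6(6 − 1)/(2·6) = (6 − 1)/2.
Hence E[X] = Σ_{i=1}^{6} (6 − i)/6 = 5/2 ≈ 2.50000.

E[X] = 5/2 = 2.50000.


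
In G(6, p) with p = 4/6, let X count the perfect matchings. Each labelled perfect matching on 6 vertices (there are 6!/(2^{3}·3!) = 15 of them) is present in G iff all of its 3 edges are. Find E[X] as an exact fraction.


K_6 has 6!/(2^{3}·3!) = 15 labelled perfect matchings.
For each such perfect matching H, let X_H = 1 if all 3 edges of H are present in G. Then P[X_H = 1] = p^{3} = (2/3)^{3} = 8/27.
By linearity of expectation: E[X] = Σ_H E[X_H] = 15 · p^{3} = 15 · 8/27 = 40/9.
Numerically: E[X] ≈ 4.44.

E[X] = 15 · (2/3)^{3} = 40/9 ≈ 4.44.


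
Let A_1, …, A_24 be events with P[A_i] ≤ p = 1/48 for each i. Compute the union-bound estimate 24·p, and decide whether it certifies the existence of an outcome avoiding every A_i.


Union bound: P[∪_{i=1}^{24} A_i] ≤ Σ_i P[A_i] ≤ 24·p = 24·(1/48) = 1/2.
Numerically: 1/2 ≈ 0.5000000.
Is 1/2 < 1? YES.
Since P[∪ A_i] ≤ 1/2 < 1, the complement has P[∩ A_i^c] ≥ 1 − 1/2 = 1/2 > 0, so some outcome avoids every A_i.

24·p = 1/2 ≈ 0.5000000; existence CERTIFIED by the union bound.


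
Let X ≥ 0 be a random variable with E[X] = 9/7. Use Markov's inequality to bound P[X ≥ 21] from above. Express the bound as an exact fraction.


μ = E[X] = 9/7, a = 21.
Markov: P[X ≥ 21] ≤ μ/a = (9/7)/21 = 3/49.
Numerically: ≈ 0.061224.
(Since a = 21 > μ = 1.285714, the bound 3/49 is < 1 and informative.)

P[X ≥ 21] ≤ 3/49 ≈ 0.061224.


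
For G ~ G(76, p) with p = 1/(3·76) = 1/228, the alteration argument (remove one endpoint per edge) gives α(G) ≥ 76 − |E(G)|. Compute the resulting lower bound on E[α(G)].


E[|E(G)|] = C(76, 2)·p = 2850 · (1/228) = 25/2.
E[α(G)] ≥ n − E[|E(G)|] = 76 − 25/2 = 127/2.
Numerically: ≈ 63.500.
(This is only a lower bound; the true E[α(G)] may be larger.)

E[α(G)] ≥ 127/2 ≈ 63.500.


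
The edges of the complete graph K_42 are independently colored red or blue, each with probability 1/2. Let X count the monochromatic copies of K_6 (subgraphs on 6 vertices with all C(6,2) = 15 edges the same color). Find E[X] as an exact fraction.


Let X = Σ_S X_S over the C(42, 6) = 5245786 subsets S of size 6, where X_S = 1 if the K_6 on S is monochromatic.
For a fixed S, the K_6 on S has C(6, 2) = 15 edges. P[all 15 edges red] = (1/2)^15, and likewise for blue, so P[monochromatic] = 2·(1/2)^15 = 2^{1 − 15} = 1/16384.
By linearity: E[X] = C(42, 6) · 2^{1 − 15} = 5245786 · 1/16384 = 2622893/8192.
Numerically: E[X] ≈ 320.177.

E[X] = C(42,6)·2^(1−C(6,2)) = 2622893/8192 ≈ 320.177.


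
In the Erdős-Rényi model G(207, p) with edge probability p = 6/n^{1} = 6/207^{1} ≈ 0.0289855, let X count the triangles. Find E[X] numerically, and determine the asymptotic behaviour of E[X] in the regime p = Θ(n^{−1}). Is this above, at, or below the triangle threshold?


Number of potential triangles: C(207, 3) = 1456935.
Each occurs with probability p³ ≈ (0.0289855)³ ≈ 2.43524531e-05.
By linearity: E[X] = C(207, 3)·p³ ≈ 1456935 · 2.43524531e-05 ≈ 35.479941.
Here α = 1, so p = 6/n is exactly at the triangle threshold p ~ 1/n. Asymptotically E[X] → c³/6 = 6³/6 = 36 ≈ 36.000000, a bounded constant. In this regime the triangle count is asymptotically Poisson(c³/6).

E[X] ≈ 35.479941; in regime p = Θ(1/n^{1}) E[X] stays bounded (at the triangle threshold p ~ 1/n).


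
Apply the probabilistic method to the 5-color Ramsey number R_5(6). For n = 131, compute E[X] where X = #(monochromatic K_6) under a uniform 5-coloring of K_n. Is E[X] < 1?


E[X] = C(131, 6) · 5^{1 − 15} = 6249655776 · 5^{−14} = 6249655776/6103515625.
As a reduced fraction: E[X] = 6249655776/6103515625 ≈ 1.0239.
Is E[X] < 1? NO.
Since E[X] ≥ 1, the first-moment bound is inconclusive at n = 131; it does NOT by itself certify R_5(6) > 131.

E[X] = 6249655776/6103515625 ≈ 1.0239; E[X] ≥ 1; first-moment method inconclusive here.


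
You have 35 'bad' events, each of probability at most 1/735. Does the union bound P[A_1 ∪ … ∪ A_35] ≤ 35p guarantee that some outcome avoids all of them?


Union bound: P[∪_{i=1}^{35} A_i] ≤ Σ_i P[A_i] ≤ 35·p = 35·(1/735) = 1/21.
Numerically: 1/21 ≈ 0.0476.
Is 1/21 < 1? YES.
Since P[∪ A_i] ≤ 1/21 < 1, the complement has P[∩ A_i^c] ≥ 1 − 1/21 = 20/21 > 0, so some outcome avoids every A_i.

35·p = 1/21 ≈ 0.0476; existence CERTIFIED by the union bound.


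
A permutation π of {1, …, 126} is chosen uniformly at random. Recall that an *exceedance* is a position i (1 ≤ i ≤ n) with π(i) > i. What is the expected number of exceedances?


Write X = Σ_{i=1}^{126} X_i, where X_i = 1_{π(i) > i}.
For each fixed i, π(i) is uniform over {1, …, 126} (marginal of a uniform permutation), so P[π(i) > i] = (n − i)/n. Summing: Σ_{i=1}^{126} (n − i)/n = (0 + 1 + … + 125)/126 = 126(126 − 1)/(2·126) = (126 − 1)/2.
Hence E[X] = Σ_{i=1}^{126} (126 − i)/126 = 125/2 ≈ 62.500000.

E[X] = 125/2 = 62.500000.


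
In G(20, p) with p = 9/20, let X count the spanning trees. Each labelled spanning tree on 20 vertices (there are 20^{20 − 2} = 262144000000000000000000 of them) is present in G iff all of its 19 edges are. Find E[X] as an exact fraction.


K_20 has 20^{20 − 2} = 262144000000000000000000 labelled spanning trees.
For each such spanning tree H, let X_H = 1 if all 19 edges of H are present in G. Then P[X_H = 1] = p^{19} = (9/20)^{19} = 1350851717672992089/5242880000000000000000000.
Summing the indicators: E[X] = Σ_H E[X_H] = 262144000000000000000000 · p^{19} = 262144000000000000000000 · 1350851717672992089/5242880000000000000000000 = 1350851717672992089/20.
Numerically: E[X] ≈ 6.75e+16.

E[X] = 262144000000000000000000 · (9/20)^{19} = 1350851717672992089/20 ≈ 6.75e+16.


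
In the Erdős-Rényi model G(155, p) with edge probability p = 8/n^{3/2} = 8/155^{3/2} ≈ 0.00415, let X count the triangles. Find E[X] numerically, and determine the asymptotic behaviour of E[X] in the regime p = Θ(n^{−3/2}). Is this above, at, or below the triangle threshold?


Number of potential triangles: C(155, 3) = 608685.
Each occurs with probability p³ ≈ (0.00415)³ ≈ 7.12488e-08.
By linearity: E[X] = C(155, 3)·p³ ≈ 608685 · 7.12488e-08 ≈ 0.043.
Since α = 3/2 > 1, p = c/n^{3/2} = o(1/n) is below the triangle threshold p ~ 1/n. Asymptotically E[X] ~ (c³/6)·n^{3(1−α)} = (8³/6)·n^{-1.5} → 0, so by Markov's inequality G has no triangles w.h.p.

E[X] ≈ 0.043; in regime p = Θ(1/n^{3/2}) E[X] tends to 0 (below the triangle threshold p ~ 1/n).


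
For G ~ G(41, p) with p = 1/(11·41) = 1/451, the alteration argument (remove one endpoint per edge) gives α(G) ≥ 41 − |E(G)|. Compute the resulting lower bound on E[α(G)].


E[|E(G)|] = C(41, 2)·p = 820 · (1/451) = 20/11.
E[α(G)] ≥ n − E[|E(G)|] = 41 − 20/11 = 431/11.
Numerically: ≈ 39.18182.
(This is only a lower bound; the true E[α(G)] may be larger.)

E[α(G)] ≥ 431/11 ≈ 39.18182.


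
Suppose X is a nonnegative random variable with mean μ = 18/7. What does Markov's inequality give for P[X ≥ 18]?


μ = E[X] = 18/7, a = 18.
Markov: P[X ≥ 18] ≤ μ/a = (18/7)/18 = 1/7.
Numerically: ≈ 0.14286.
(Since a = 18 > μ = 2.57143, the bound 1/7 is < 1 and informative.)

P[X ≥ 18] ≤ 1/7 ≈ 0.14286.


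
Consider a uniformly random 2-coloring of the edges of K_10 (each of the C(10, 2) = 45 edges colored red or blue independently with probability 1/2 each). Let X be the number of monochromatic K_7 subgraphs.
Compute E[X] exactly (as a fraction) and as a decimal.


Let X = Σ_S X_S over the C(10, 7) = 120 subsets S of size 7, where X_S = 1 if the K_7 on S is monochromatic.
For a fixed S, the K_7 on S has C(7, 2) = 21 edges. P[all 21 edges red] = (1/2)^21, and likewise for blue, so P[monochromatic] = 2·(1/2)^21 = 2^{1 − 21} = 1/1048576.
By linearity: E[X] = C(10, 7) · 2^{1 − 21} = 120 · 1/1048576 = 15/131072.
Numerically: E[X] ≈ 0.000.

E[X] = C(10,7)·2^(1−C(7,2)) = 15/131072 ≈ 0.000.


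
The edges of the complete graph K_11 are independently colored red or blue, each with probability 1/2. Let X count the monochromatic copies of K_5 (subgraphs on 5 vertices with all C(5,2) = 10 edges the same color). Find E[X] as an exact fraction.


Let X = Σ_S X_S over the C(11, 5) = 462 subsets S of size 5, where X_S = 1 if the K_5 on S is monochromatic.
For a fixed S, the K_5 on S has C(5, 2) = 10 edges. P[all 10 edges red] = (1/2)^10, and likewise for blue, so P[monochromatic] = 2·(1/2)^10 = 2^{1 − 10} = 1/512.
By linearity: E[X] = C(11, 5) · 2^{1 − 10} = 462 · 1/512 = 231/256.
Numerically: E[X] ≈ 0.90234.

E[X] = C(11,5)·2^(1−C(5,2)) = 231/256 ≈ 0.90234.


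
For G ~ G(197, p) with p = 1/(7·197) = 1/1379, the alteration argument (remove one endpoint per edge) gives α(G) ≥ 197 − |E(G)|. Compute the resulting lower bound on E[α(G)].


E[|E(G)|] = C(197, 2)·p = 19306 · (1/1379) = 14.
E[α(G)] ≥ n − E[|E(G)|] = 197 − 14 = 183.
Numerically: ≈ 183.000000.
(This is only a lower bound; the true E[α(G)] may be larger.)

E[α(G)] ≥ 183 ≈ 183.000000.


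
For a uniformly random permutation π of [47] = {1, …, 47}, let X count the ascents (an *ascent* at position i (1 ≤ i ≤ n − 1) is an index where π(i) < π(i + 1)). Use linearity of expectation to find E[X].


Write X = Σ X_I over i = 1, …, 46, with X_I the indicator of one ascent.
There are 46 indicators.
For each fixed i, the pair (π(i), π(i+1)) is a uniformly random ordered pair of distinct values from {1, …, 47}; by symmetry P[π(i) < π(i+1)] = 1/2.
By linearity: E[X] = 46 · (1/2) = (47 − 1) · (1/2) = 23 ≈ 23.00000.

E[X] = 23 = 23.00000.


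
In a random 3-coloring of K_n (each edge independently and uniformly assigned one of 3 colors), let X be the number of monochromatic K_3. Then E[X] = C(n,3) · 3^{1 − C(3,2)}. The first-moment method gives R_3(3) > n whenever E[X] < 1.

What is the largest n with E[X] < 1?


We need C(n, 3) · 3^{1 − 3} < 1, i.e. C(n, 3) < 3^{3 − 1} = 9.
Check values of n near the boundary:
  n = 3: C(3, 3) = 1; 1 < 9? YES
  n = 4: C(4, 3) = 4; 4 < 9? YES
  n = 5: C(5, 3) = 10; 10 < 9? NO
  n = 6: C(6, 3) = 20; 20 < 9? NO
The largest n with C(n, 3) < 9 is n = 4 (where E[X] = 4/9 ≈ 0.444444). Hence R_3(3) > 4, i.e. R_3(3) ≥ 5.

Largest n = 4; hence R_3(3) > 4.


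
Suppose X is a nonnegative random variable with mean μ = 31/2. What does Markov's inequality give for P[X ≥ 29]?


μ = E[X] = 31/2, a = 29.
Markov: P[X ≥ 29] ≤ μ/a = (31/2)/29 = 31/58.
Numerically: ≈ 0.534483.
(Since a = 29 > μ = 15.500000, the bound 31/58 is < 1 and informative.)

P[X ≥ 29] ≤ 31/58 ≈ 0.534483.


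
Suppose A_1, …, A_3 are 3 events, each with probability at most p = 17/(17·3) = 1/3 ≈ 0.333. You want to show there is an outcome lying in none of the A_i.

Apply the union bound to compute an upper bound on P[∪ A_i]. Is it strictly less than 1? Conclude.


Union bound: P[∪_{i=1}^{3} A_i] ≤ Σ_i P[A_i] ≤ 3·p = 3·(1/3) = 1.
Numerically: 1 ≈ 1.000.
Is 1 < 1? NO.
Since the bound 1 is ≥ 1, the union bound is uninformative here; it does NOT by itself certify existence.

3·p = 1 ≈ 1.000; existence NOT certified by the union bound.


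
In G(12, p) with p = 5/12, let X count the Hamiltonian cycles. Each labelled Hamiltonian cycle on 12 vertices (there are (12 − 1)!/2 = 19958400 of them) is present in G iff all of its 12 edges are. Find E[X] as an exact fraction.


K_12 has (12 − 1)!/2 = 19958400 labelled Hamiltonian cycles.
For each such Hamiltonian cycle H, let X_H = 1 if all 12 edges of H are present in G. Then P[X_H = 1] = p^{12} = (5/12)^{12} = 244140625/8916100448256.
Summing the indicators: E[X] = Σ_H E[X_H] = 19958400 · p^{12} = 19958400 · 244140625/8916100448256 = 469970703125/859963392.
Numerically: E[X] ≈ 546.5.

E[X] = 19958400 · (5/12)^{12} = 469970703125/859963392 ≈ 546.5.


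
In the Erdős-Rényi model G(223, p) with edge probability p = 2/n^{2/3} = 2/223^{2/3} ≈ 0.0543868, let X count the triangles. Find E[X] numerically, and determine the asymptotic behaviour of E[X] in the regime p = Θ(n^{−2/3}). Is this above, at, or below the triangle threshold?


Number of potential triangles: C(223, 3) = 1823471.
Each occurs with probability p³ ≈ (0.0543868)³ ≈ 1.60871926e-04.
By linearity: E[X] = C(223, 3)·p³ ≈ 1823471 · 1.60871926e-04 ≈ 293.345291.
Since α = 2/3 < 1, p = c/n^{2/3} ≫ 1/n is above the triangle threshold p ~ 1/n. Asymptotically E[X] ~ (c³/6)·n^{3(1−α)} = (2³/6)·n^{1} → ∞; triangles are abundant w.h.p.

E[X] ≈ 293.345291; in regime p = Θ(1/n^{2/3}) E[X] diverges (above the triangle threshold p ~ 1/n).


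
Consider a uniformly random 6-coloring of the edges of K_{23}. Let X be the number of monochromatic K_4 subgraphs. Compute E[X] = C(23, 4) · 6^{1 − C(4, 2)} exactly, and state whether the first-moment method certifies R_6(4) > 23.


E[X] = C(23, 4) · 6^{1 − 6} = 8855 · 6^{−5} = 8855/7776.
As a reduced fraction: E[X] = 8855/7776 ≈ 1.1388.
Is E[X] < 1? NO.
Since E[X] ≥ 1, the first-moment bound is inconclusive at n = 23; it does NOT by itself certify R_6(4) > 23.

E[X] = 8855/7776 ≈ 1.1388; E[X] ≥ 1; first-moment method inconclusive here.


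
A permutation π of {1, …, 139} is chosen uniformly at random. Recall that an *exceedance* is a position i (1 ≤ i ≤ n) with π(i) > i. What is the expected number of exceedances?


Write X = Σ_{i=1}^{139} X_i, where X_i = 1_{π(i) > i}.
For each fixed i, π(i) is uniform over {1, …, 139} (marginal of a uniform permutation), so P[π(i) > i] = (n − i)/n. Summing: Σ_{i=1}^{139} (n − i)/n = (0 + 1 + … + 138)/139 = 139(139 − 1)/(2·139) = (139 − 1)/2.
Hence E[X] = Σ_{i=1}^{139} (139 − i)/139 = 69 ≈ 69.000.

E[X] = 69 = 69.000.


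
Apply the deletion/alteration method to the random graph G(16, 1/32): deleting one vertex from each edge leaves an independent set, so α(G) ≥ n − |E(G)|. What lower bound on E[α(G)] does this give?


E[|E(G)|] = C(16, 2)·p = 120 · (1/32) = 15/4.
E[α(G)] ≥ n − E[|E(G)|] = 16 − 15/4 = 49/4.
Numerically: ≈ 12.250000.
(This is only a lower bound; the true E[α(G)] may be larger.)

E[α(G)] ≥ 49/4 ≈ 12.250000.


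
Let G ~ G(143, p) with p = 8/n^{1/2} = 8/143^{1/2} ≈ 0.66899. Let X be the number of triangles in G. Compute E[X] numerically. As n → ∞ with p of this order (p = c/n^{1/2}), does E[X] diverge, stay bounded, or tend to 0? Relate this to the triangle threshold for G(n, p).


Number of potential triangles: C(143, 3) = 477191.
Each occurs with probability p³ ≈ (0.66899)³ ≈ 2.9940973e-01.
By linearity: E[X] = C(143, 3)·p³ ≈ 477191 · 2.9940973e-01 ≈ 142875.62687.
Since α = 1/2 < 1, p = c/n^{1/2} ≫ 1/n is above the triangle threshold p ~ 1/n. Asymptotically E[X] ~ (c³/6)·n^{3(1−α)} = (8³/6)·n^{1.5} → ∞; triangles are abundant w.h.p.

E[X] ≈ 142875.62687; in regime p = Θ(1/n^{1/2}) E[X] diverges (above the triangle threshold p ~ 1/n).


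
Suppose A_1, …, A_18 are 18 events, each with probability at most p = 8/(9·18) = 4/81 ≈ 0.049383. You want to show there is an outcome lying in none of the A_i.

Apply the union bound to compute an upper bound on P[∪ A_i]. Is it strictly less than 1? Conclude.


Union bound: P[∪_{i=1}^{18} A_i] ≤ Σ_i P[A_i] ≤ 18·p = 18·(4/81) = 8/9.
Numerically: 8/9 ≈ 0.888889.
Is 8/9 < 1? YES.
Since P[∪ A_i] ≤ 8/9 < 1, the complement has P[∩ A_i^c] ≥ 1 − 8/9 = 1/9 > 0, so some outcome avoids every A_i.

18·p = 8/9 ≈ 0.888889; existence CERTIFIED by the union bound.


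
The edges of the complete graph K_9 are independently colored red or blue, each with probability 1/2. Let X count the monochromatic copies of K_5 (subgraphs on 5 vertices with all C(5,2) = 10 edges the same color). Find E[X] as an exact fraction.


Let X = Σ_S X_S over the C(9, 5) = 126 subsets S of size 5, where X_S = 1 if the K_5 on S is monochromatic.
For a fixed S, the K_5 on S has C(5, 2) = 10 edges. P[all 10 edges red] = (1/2)^10, and likewise for blue, so P[monochromatic] = 2·(1/2)^10 = 2^{1 − 10} = 1/512.
By linearity of expectation: E[X] = C(9, 5) · 2^{1 − 10} = 126 · 1/512 = 63/256.
Numerically: E[X] ≈ 0.246.

E[X] = C(9,5)·2^(1−C(5,2)) = 63/256 ≈ 0.246.


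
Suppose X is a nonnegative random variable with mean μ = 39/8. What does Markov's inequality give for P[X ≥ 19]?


μ = E[X] = 39/8, a = 19.
Markov: P[X ≥ 19] ≤ μ/a = (39/8)/19 = 39/152.
Numerically: ≈ 0.25658.
(Since a = 19 > μ = 4.87500, the bound 39/152 is < 1 and informative.)

P[X ≥ 19] ≤ 39/152 ≈ 0.25658.


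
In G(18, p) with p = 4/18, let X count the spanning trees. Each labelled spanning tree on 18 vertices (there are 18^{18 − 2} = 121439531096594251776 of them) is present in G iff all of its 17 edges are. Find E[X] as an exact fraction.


K_18 has 18^{18 − 2} = 121439531096594251776 labelled spanning trees.
For each such spanning tree H, let X_H = 1 if all 17 edges of H are present in G. Then P[X_H = 1] = p^{17} = (2/9)^{17} = 131072/16677181699666569.
By linearity: E[X] = Σ_H E[X_H] = 121439531096594251776 · p^{17} = 121439531096594251776 · 131072/16677181699666569 = 8589934592/9.
Numerically: E[X] ≈ 9.54e+08.

E[X] = 121439531096594251776 · (2/9)^{17} = 8589934592/9 ≈ 9.54e+08.


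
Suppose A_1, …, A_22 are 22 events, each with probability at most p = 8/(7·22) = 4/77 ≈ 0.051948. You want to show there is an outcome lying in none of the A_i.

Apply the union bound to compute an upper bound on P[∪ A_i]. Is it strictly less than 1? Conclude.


Union bound: P[∪_{i=1}^{22} A_i] ≤ Σ_i P[A_i] ≤ 22·p = 22·(4/77) = 8/7.
Numerically: 8/7 ≈ 1.142857.
Is 8/7 < 1? NO.
Since the bound 8/7 is ≥ 1, the union bound is uninformative here; it does NOT by itself certify existence.

22·p = 8/7 ≈ 1.142857; existence NOT certified by the union bound.


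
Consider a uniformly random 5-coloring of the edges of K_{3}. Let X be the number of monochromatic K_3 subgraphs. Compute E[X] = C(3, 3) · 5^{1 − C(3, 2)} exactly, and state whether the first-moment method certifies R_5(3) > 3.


E[X] = C(3, 3) · 5^{1 − 3} = 1 · 5^{−2} = 1/25.
As a reduced fraction: E[X] = 1/25 ≈ 0.04000.
Is E[X] < 1? YES.
Since E[X] < 1, there exists a 5-coloring of K_{3} with no monochromatic K_3; hence R_5(3) > 3.

E[X] = 1/25 ≈ 0.04000; E[X] < 1, so R_5(3) > 3.


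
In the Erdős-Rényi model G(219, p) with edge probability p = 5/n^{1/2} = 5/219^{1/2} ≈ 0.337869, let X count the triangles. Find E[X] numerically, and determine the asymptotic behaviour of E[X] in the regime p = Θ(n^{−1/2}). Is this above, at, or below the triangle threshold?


Number of potential triangles: C(219, 3) = 1726669.
Each occurs with probability p³ ≈ (0.337869)³ ≈ 3.85694851e-02.
By linearity: E[X] = C(219, 3)·p³ ≈ 1726669 · 3.85694851e-02 ≈ 66596.734214.
Since α = 1/2 < 1, p = c/n^{1/2} ≫ 1/n is above the triangle threshold p ~ 1/n. Asymptotically E[X] ~ (c³/6)·n^{3(1−α)} = (5³/6)·n^{1.5} → ∞; triangles are abundant w.h.p.

E[X] ≈ 66596.734214; in regime p = Θ(1/n^{1/2}) E[X] diverges (above the triangle threshold p ~ 1/n).


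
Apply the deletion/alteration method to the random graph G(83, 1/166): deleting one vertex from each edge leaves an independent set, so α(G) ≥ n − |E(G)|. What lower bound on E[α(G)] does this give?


E[|E(G)|] = C(83, 2)·p = 3403 · (1/166) = 41/2.
E[α(G)] ≥ n − E[|E(G)|] = 83 − 41/2 = 125/2.
Numerically: ≈ 62.5000.
(This is only a lower bound; the true E[α(G)] may be larger.)

E[α(G)] ≥ 125/2 ≈ 62.5000.


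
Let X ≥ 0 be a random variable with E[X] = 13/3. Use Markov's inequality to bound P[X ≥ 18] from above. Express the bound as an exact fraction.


μ = E[X] = 13/3, a = 18.
Markov: P[X ≥ 18] ≤ μ/a = (13/3)/18 = 13/54.
Numerically: ≈ 0.24074.
(Since a = 18 > μ = 4.33333, the bound 13/54 is < 1 and informative.)

P[X ≥ 18] ≤ 13/54 ≈ 0.24074.


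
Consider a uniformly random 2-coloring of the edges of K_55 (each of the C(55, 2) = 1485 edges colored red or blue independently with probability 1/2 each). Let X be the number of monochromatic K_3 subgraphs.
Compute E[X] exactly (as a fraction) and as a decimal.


Let X = Σ_S X_S over the C(55, 3) = 26235 subsets S of size 3, where X_S = 1 if the K_3 on S is monochromatic.
For a fixed S, the K_3 on S has C(3, 2) = 3 edges. P[all 3 edges red] = (1/2)^3, and likewise for blue, so P[monochromatic] = 2·(1/2)^3 = 2^{1 − 3} = 1/4.
By linearity of expectation: E[X] = C(55, 3) · 2^{1 − 3} = 26235 · 1/4 = 26235/4.
Numerically: E[X] ≈ 6558.75000.

E[X] = C(55,3)·2^(1−C(3,2)) = 26235/4 ≈ 6558.75000.


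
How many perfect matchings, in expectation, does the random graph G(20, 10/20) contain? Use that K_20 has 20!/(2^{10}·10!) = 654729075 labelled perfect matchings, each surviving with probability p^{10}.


K_20 has 20!/(2^{10}·10!) = 654729075 labelled perfect matchings.
For each such perfect matching H, let X_H = 1 if all 10 edges of H are present in G. Then P[X_H = 1] = p^{10} = (1/2)^{10} = 1/1024.
Summing the indicators: E[X] = Σ_H E[X_H] = 654729075 · p^{10} = 654729075 · 1/1024 = 654729075/1024.
Numerically: E[X] ≈ 6.394e+05.

E[X] = 654729075 · (1/2)^{10} = 654729075/1024 ≈ 6.394e+05.


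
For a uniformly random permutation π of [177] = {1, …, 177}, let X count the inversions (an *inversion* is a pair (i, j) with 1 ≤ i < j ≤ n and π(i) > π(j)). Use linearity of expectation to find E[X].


Write X = Σ X_I over the C(177, 2) = 15576 pairs i < j, with X_I the indicator of one inversion.
There are 15576 indicators.
For each fixed pair i < j, the values π(i) and π(j) are two distinct elements of {1, …, 177} in uniformly random order; by symmetry P[π(i) > π(j)] = 1/2.
By linearity: E[X] = 15576 · (1/2) = C(177, 2) · (1/2) = 15576/2 = 7788 ≈ 7788.00000.

E[X] = 7788 = 7788.00000.


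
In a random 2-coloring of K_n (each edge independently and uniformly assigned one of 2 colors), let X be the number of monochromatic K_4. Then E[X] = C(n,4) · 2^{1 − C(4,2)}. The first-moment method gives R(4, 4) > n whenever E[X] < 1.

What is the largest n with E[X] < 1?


We need C(n, 4) · 2^{1 − 6} < 1, i.e. C(n, 4) < 2^{6 − 1} = 32.
Check values of n near the boundary:
  n = 4: C(4, 4) = 1; 1 < 32? YES
  n = 5: C(5, 4) = 5; 5 < 32? YES
  n = 6: C(6, 4) = 15; 15 < 32? YES
  n = 7: C(7, 4) = 35; 35 < 32? NO
  n = 8: C(8, 4) = 70; 70 < 32? NO
The largest n with C(n, 4) < 32 is n = 6 (where E[X] = 15/32 ≈ 0.4687500). Hence R(4, 4) > 6, i.e. R(4, 4) ≥ 7.

Largest n = 6; hence R(4, 4) > 6.


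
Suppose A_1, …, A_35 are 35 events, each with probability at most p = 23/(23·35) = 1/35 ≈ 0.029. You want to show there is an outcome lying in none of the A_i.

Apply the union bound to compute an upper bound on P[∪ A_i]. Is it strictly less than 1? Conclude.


Union bound: P[∪_{i=1}^{35} A_i] ≤ Σ_i P[A_i] ≤ 35·p = 35·(1/35) = 1.
Numerically: 1 ≈ 1.000.
Is 1 < 1? NO.
Since the bound 1 is ≥ 1, the union bound is uninformative here; it does NOT by itself certify existence.

35·p = 1 ≈ 1.000; existence NOT certified by the union bound.


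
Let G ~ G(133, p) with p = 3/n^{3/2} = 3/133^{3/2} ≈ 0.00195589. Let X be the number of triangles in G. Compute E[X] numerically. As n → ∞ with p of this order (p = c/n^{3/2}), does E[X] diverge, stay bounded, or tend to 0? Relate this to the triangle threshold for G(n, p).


Number of potential triangles: C(133, 3) = 383306.
Each occurs with probability p³ ≈ (0.00195589)³ ≈ 7.48223561e-09.
By linearity: E[X] = C(133, 3)·p³ ≈ 383306 · 7.48223561e-09 ≈ 0.002868.
Since α = 3/2 > 1, p = c/n^{3/2} = o(1/n) is below the triangle threshold p ~ 1/n. Asymptotically E[X] ~ (c³/6)·n^{3(1−α)} = (3³/6)·n^{-1.5} → 0, so by Markov's inequality G has no triangles w.h.p.

E[X] ≈ 0.002868; in regime p = Θ(1/n^{3/2}) E[X] tends to 0 (below the triangle threshold p ~ 1/n).


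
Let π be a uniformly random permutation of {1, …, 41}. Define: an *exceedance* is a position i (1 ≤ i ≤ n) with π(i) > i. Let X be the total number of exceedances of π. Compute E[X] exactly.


Write X = Σ_{i=1}^{41} X_i, where X_i = 1_{π(i) > i}.
For each fixed i, π(i) is uniform over {1, …, 41} (marginal of a uniform permutation), so P[π(i) > i] = (n − i)/n. Summing: Σ_{i=1}^{41} (n − i)/n = (0 + 1 + … + 40)/41 = 41(41 − 1)/(2·41) = (41 − 1)/2.
Hence E[X] = Σ_{i=1}^{41} (41 − i)/41 = 20 ≈ 20.000.

E[X] = 20 = 20.000.


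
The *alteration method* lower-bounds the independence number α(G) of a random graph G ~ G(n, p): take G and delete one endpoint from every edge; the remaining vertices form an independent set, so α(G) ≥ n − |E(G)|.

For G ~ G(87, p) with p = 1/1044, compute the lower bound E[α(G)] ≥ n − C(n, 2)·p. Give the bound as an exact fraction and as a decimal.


E[|E(G)|] = C(87, 2)·p = 3741 · (1/1044) = 43/12.
E[α(G)] ≥ n − E[|E(G)|] = 87 − 43/12 = 1001/12.
Numerically: ≈ 83.4167.
(This is only a lower bound; the true E[α(G)] may be larger.)

E[α(G)] ≥ 1001/12 ≈ 83.4167.


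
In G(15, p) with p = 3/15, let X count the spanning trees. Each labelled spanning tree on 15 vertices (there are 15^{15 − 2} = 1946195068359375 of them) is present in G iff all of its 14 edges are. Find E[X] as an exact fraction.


K_15 has 15^{15 − 2} = 1946195068359375 labelled spanning trees.
For each such spanning tree H, let X_H = 1 if all 14 edges of H are present in G. Then P[X_H = 1] = p^{14} = (1/5)^{14} = 1/6103515625.
By linearity: E[X] = Σ_H E[X_H] = 1946195068359375 · p^{14} = 1946195068359375 · 1/6103515625 = 1594323/5.
Numerically: E[X] ≈ 318865.

E[X] = 1946195068359375 · (1/5)^{14} = 1594323/5 ≈ 318865.


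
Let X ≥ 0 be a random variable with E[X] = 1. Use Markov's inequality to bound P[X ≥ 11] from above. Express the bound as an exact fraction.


μ = E[X] = 1, a = 11.
Markov: P[X ≥ 11] ≤ μ/a = (1)/11 = 1/11.
Numerically: ≈ 0.09091.
(Since a = 11 > μ = 1.00000, the bound 1/11 is < 1 and informative.)

P[X ≥ 11] ≤ 1/11 ≈ 0.09091.


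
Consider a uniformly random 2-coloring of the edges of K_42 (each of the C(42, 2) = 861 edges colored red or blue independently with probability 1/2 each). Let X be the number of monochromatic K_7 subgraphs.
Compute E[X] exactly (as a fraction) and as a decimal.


Let X = Σ_S X_S over the C(42, 7) = 26978328 subsets S of size 7, where X_S = 1 if the K_7 on S is monochromatic.
For a fixed S, the K_7 on S has C(7, 2) = 21 edges. P[all 21 edges red] = (1/2)^21, and likewise for blue, so P[monochromatic] = 2·(1/2)^21 = 2^{1 − 21} = 1/1048576.
By linearity: E[X] = C(42, 7) · 2^{1 − 21} = 26978328 · 1/1048576 = 3372291/131072.
Numerically: E[X] ≈ 25.7285.

E[X] = C(42,7)·2^(1−C(7,2)) = 3372291/131072 ≈ 25.7285.


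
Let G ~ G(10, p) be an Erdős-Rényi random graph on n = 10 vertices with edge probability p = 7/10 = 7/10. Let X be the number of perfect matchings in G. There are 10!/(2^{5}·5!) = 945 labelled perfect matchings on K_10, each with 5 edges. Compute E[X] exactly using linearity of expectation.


K_10 has 10!/(2^{5}·5!) = 945 labelled perfect matchings.
For each such perfect matching H, let X_H = 1 if all 5 edges of H are present in G. Then P[X_H = 1] = p^{5} = (7/10)^{5} = 16807/100000.
By linearity of expectation: E[X] = Σ_H E[X_H] = 945 · p^{5} = 945 · 16807/100000 = 3176523/20000.
Numerically: E[X] ≈ 159.

E[X] = 945 · (7/10)^{5} = 3176523/20000 ≈ 159.


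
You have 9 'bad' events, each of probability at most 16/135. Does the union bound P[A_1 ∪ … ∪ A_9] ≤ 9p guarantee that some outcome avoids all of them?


Union bound: P[∪_{i=1}^{9} A_i] ≤ Σ_i P[A_i] ≤ 9·p = 9·(16/135) = 16/15.
Numerically: 16/15 ≈ 1.0666667.
Is 16/15 < 1? NO.
Since the bound 16/15 is ≥ 1, the union bound is uninformative here; it does NOT by itself certify existence.

9·p = 16/15 ≈ 1.0666667; existence NOT certified by the union bound.


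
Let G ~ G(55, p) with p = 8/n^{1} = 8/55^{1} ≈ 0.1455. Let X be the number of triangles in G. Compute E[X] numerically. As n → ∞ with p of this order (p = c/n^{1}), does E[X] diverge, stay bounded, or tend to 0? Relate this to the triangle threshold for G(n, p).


Number of potential triangles: C(55, 3) = 26235.
Each occurs with probability p³ ≈ (0.1455)³ ≈ 3.077385e-03.
By linearity: E[X] = C(55, 3)·p³ ≈ 26235 · 3.077385e-03 ≈ 80.7352.
Here α = 1, so p = 8/n is exactly at the triangle threshold p ~ 1/n. Asymptotically E[X] → c³/6 = 8³/6 = 256/3 ≈ 85.3333, a bounded constant. In this regime the triangle count is asymptotically Poisson(c³/6).

E[X] ≈ 80.7352; in regime p = Θ(1/n^{1}) E[X] stays bounded (at the triangle threshold p ~ 1/n).


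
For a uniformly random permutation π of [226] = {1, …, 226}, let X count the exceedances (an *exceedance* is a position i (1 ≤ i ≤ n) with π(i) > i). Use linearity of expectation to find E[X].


Write X = Σ_{i=1}^{226} X_i, where X_i = 1_{π(i) > i}.
For each fixed i, π(i) is uniform over {1, …, 226} (marginal of a uniform permutation), so P[π(i) > i] = (n − i)/n. Summing: Σ_{i=1}^{226} (n − i)/n = (0 + 1 + … + 225)/226 = 226(226 − 1)/(2·226) = (226 − 1)/2.
Hence E[X] = Σ_{i=1}^{226} (226 − i)/226 = 225/2 ≈ 112.500000.

E[X] = 225/2 = 112.500000.


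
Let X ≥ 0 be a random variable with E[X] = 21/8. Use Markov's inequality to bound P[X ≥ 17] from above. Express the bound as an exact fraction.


μ = E[X] = 21/8, a = 17.
Markov: P[X ≥ 17] ≤ μ/a = (21/8)/17 = 21/136.
Numerically: ≈ 0.154.
(Since a = 17 > μ = 2.625, the bound 21/136 is < 1 and informative.)

P[X ≥ 17] ≤ 21/136 ≈ 0.154.


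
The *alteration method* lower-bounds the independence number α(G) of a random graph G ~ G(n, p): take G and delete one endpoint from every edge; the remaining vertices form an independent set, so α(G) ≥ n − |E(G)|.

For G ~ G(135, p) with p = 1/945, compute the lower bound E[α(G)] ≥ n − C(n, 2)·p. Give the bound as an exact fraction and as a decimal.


E[|E(G)|] = C(135, 2)·p = 9045 · (1/945) = 67/7.
E[α(G)] ≥ n − E[|E(G)|] = 135 − 67/7 = 878/7.
Numerically: ≈ 125.4286.
(This is only a lower bound; the true E[α(G)] may be larger.)

E[α(G)] ≥ 878/7 ≈ 125.4286.


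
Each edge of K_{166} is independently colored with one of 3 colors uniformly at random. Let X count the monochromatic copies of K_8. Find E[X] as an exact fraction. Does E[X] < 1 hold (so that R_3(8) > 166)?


E[X] = C(166, 8) · 3^{1 − 28} = 12049276177620 · 3^{−27} = 12049276177620/7625597484987.
As a reduced fraction: E[X] = 148756496020/94143178827 ≈ 1.5801091.
Is E[X] < 1? NO.
Since E[X] ≥ 1, the first-moment bound is inconclusive at n = 166; it does NOT by itself certify R_3(8) > 166.

E[X] = 148756496020/94143178827 ≈ 1.5801091; E[X] ≥ 1; first-moment method inconclusive here.


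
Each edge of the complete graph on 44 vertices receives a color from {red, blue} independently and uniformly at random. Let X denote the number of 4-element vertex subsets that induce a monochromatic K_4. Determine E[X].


Let X = Σ_S X_S over the C(44, 4) = 135751 subsets S of size 4, where X_S = 1 if the K_4 on S is monochromatic.
For a fixed S, the K_4 on S has C(4, 2) = 6 edges. P[all 6 edges red] = (1/2)^6, and likewise for blue, so P[monochromatic] = 2·(1/2)^6 = 2^{1 − 6} = 1/32.
Summing: E[X] = C(44, 4) · 2^{1 − 6} = 135751 · 1/32 = 135751/32.
Numerically: E[X] ≈ 4242.21875.

E[X] = C(44,4)·2^(1−C(4,2)) = 135751/32 ≈ 4242.21875.


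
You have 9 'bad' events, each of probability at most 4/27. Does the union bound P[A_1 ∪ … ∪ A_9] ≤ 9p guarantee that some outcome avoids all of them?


Union bound: P[∪_{i=1}^{9} A_i] ≤ Σ_i P[A_i] ≤ 9·p = 9·(4/27) = 4/3.
Numerically: 4/3 ≈ 1.3333.
Is 4/3 < 1? NO.
Since the bound 4/3 is ≥ 1, the union bound is uninformative here; it does NOT by itself certify existence.

9·p = 4/3 ≈ 1.3333; existence NOT certified by the union bound.


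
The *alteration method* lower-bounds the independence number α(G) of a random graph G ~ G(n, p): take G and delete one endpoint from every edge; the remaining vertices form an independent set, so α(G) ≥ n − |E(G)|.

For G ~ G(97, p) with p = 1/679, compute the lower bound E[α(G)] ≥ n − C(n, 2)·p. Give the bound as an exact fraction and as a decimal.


E[|E(G)|] = C(97, 2)·p = 4656 · (1/679) = 48/7.
E[α(G)] ≥ n − E[|E(G)|] = 97 − 48/7 = 631/7.
Numerically: ≈ 90.143.
(This is only a lower bound; the true E[α(G)] may be larger.)

E[α(G)] ≥ 631/7 ≈ 90.143.


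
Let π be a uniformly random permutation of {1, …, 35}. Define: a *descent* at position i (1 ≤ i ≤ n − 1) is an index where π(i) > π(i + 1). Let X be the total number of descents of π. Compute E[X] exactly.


Write X = Σ X_I over i = 1, …, 34, with X_I the indicator of one descent.
There are 34 indicators.
For each fixed i, the pair (π(i), π(i+1)) is a uniformly random ordered pair of distinct values from {1, …, 35}; by symmetry P[π(i) > π(i+1)] = 1/2.
By linearity: E[X] = 34 · (1/2) = (35 − 1) · (1/2) = 17 ≈ 17.000000.

E[X] = 17 = 17.000000.


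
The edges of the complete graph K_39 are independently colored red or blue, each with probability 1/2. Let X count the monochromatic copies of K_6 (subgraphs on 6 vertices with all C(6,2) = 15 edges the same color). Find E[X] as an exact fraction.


Let X = Σ_S X_S over the C(39, 6) = 3262623 subsets S of size 6, where X_S = 1 if the K_6 on S is monochromatic.
For a fixed S, the K_6 on S has C(6, 2) = 15 edges. P[all 15 edges red] = (1/2)^15, and likewise for blue, so P[monochromatic] = 2·(1/2)^15 = 2^{1 − 15} = 1/16384.
By linearity of expectation: E[X] = C(39, 6) · 2^{1 − 15} = 3262623 · 1/16384 = 3262623/16384.
Numerically: E[X] ≈ 199.13470.

E[X] = C(39,6)·2^(1−C(6,2)) = 3262623/16384 ≈ 199.13470.
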